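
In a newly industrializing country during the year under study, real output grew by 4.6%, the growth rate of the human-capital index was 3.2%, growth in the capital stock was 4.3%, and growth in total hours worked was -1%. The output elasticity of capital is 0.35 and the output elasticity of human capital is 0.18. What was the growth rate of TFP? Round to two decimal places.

TFP grew 2.99%.

Labor's share = 1 − 0.35 − 0.18 = 0.47.
The capital stock: 0.35 × 4.3 = 1.505 pp.
The human-capital index: 0.18 × 3.2 = 0.576 pp.
Total hours worked: 0.47 × (-1) = -0.47 pp.
TFP growth = 4.6 − 1.611 = 2.989%.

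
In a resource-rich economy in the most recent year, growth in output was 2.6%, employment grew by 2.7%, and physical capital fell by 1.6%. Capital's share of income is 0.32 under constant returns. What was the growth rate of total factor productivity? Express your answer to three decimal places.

Labor's share = 1 − 0.32 = 0.68.
Physical capital: 0.32 × (-1.6) = -0.512 pp.
Employment: 0.68 × 2.7 = 1.836 pp.
TFP growth = 2.6 − 1.324 = 1.276%.

Total factor productivity grew 1.276%.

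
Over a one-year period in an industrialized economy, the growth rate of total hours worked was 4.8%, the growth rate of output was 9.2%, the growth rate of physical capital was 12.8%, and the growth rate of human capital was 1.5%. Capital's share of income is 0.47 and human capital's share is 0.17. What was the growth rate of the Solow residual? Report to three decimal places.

The Solow residual growth was 1.201%.

Labor's share = 1 − 0.47 − 0.17 = 0.36.
Physical capital: 0.47 × 12.8 = 6.016 pp.
Human capital: 0.17 × 1.5 = 0.255 pp.
Total hours worked: 0.36 × 4.8 = 1.728 pp.
TFP growth = 9.2 − 7.999 = 1.201%.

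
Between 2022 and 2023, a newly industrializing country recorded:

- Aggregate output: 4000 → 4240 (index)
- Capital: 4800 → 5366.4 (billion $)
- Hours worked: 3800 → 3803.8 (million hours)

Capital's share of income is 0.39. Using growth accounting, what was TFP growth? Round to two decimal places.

Aggregate output growth = (4240 − 4000) / 4000 = 6%.
Capital growth = (5366.4 − 4800) / 4800 = 11.8%.
Hours worked growth = (3803.8 − 3800) / 3800 = 0.1%.
Labor's share = 1 − 0.39 = 0.61.
Capital: 0.39 × 11.8 = 4.602 pp.
Hours worked: 0.61 × 0.1 = 0.061 pp.
TFP growth = 6 − 4.663 = 1.337%.

1.34%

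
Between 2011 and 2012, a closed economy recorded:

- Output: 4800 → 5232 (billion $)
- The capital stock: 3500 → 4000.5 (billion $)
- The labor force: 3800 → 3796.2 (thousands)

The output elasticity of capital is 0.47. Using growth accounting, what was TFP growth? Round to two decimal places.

Output growth = (5232 − 4800) / 4800 = 9%.
The capital stock growth = (4000.5 − 3500) / 3500 = 14.3%.
The labor force growth = (3796.2 − 3800) / 3800 = -0.1%.
Labor's share = 1 − 0.47 = 0.53.
The capital stock: 0.47 × 14.3 = 6.721 pp.
The labor force: 0.53 × (-0.1) = -0.053 pp.
TFP growth = 9 − 6.668 = 2.332%.

2.33%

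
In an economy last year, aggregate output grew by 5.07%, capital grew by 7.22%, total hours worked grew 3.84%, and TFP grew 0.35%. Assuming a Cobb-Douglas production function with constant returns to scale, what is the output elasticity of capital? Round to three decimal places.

The output elasticity of capital is 0.260.

gY = gA + α·gK + (1−α)·gL, so gY − gA − gL = α(gK − gL).
5.07 − 0.35 − 3.84 = α × (7.22 − 3.84).
0.88 = 3.38 α, so α = 0.26036.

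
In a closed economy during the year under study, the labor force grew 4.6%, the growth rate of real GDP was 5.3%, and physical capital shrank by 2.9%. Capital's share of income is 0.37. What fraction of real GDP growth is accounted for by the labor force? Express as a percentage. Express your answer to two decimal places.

Labor's share = 1 − 0.37 = 0.63.
The labor force contributed 0.63 × 4.6 = 2.898 pp.
Share of growth = 2.898 / 5.3 × 100 = 54.6792%.

54.68%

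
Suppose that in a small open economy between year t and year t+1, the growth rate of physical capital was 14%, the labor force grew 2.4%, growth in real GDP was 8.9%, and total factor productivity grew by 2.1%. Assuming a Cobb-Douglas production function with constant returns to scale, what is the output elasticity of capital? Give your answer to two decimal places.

gY = gA + α·gK + (1−α)·gL, so gY − gA − gL = α(gK − gL).
8.9 − 2.1 − 2.4 = α × (14 − 2.4).
4.4 = 11.6 α, so α = 0.3793.

The output elasticity of capital is 0.38.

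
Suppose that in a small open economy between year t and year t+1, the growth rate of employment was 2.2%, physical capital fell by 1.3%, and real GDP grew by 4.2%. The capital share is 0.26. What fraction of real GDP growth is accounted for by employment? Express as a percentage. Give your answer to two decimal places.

Labor's share = 1 − 0.26 = 0.74.
Employment contributed 0.74 × 2.2 = 1.628 pp.
Share of growth = 1.628 / 4.2 × 100 = 38.7619%.

38.76%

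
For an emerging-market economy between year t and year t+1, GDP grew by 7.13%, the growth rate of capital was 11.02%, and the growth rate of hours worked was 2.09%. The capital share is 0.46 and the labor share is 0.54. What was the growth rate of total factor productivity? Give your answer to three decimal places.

0.932%

Labor's share = 1 − 0.46 = 0.54.
Capital: 0.46 × 11.02 = 5.0692 pp.
Hours worked: 0.54 × 2.09 = 1.1286 pp.
TFP growth = 7.13 − 6.1978 = 0.9322%.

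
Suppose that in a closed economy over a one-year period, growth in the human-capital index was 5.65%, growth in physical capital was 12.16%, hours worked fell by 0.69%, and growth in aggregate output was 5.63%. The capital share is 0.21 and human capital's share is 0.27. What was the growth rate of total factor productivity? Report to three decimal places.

Labor's share = 1 − 0.21 − 0.27 = 0.52.
Physical capital: 0.21 × 12.16 = 2.5536 pp.
The human-capital index: 0.27 × 5.65 = 1.5255 pp.
Hours worked: 0.52 × (-0.69) = -0.3588 pp.
TFP growth = 5.63 − 3.7203 = 1.9097%.

1.910%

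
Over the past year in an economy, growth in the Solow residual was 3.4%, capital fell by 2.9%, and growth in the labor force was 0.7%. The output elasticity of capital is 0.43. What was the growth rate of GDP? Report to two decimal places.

Labor's share = 1 − 0.43 = 0.57.
Capital: 0.43 × (-2.9) = -1.247 pp.
The labor force: 0.57 × 0.7 = 0.399 pp.
Output growth = 3.4 + (-0.848) = 2.552%.

2.55%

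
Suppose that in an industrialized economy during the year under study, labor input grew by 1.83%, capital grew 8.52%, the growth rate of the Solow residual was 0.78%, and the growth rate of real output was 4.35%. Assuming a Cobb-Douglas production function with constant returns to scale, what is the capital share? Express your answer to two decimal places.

The capital share is 0.26.

gY = gA + α·gK + (1−α)·gL, so gY − gA − gL = α(gK − gL).
4.35 − 0.78 − 1.83 = α × (8.52 − 1.83).
1.74 = 6.69 α, so α = 0.2601.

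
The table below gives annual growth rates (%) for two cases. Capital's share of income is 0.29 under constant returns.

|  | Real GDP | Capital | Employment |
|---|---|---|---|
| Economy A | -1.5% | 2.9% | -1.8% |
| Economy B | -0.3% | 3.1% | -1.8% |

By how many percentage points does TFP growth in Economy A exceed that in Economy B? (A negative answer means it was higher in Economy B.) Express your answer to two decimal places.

-1.14 percentage points

Labor's share = 1 − 0.29 = 0.71.
Economy A: TFP = -1.5 − 0.841 + 1.278 = -1.063%.
Economy B: TFP = -0.3 − 0.899 + 1.278 = 0.079%.
Difference = -1.063 − (0.079) = -1.142 pp.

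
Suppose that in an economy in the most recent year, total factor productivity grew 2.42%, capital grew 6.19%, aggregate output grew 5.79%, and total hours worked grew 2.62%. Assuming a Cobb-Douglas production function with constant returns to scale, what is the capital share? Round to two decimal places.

gY = gA + α·gK + (1−α)·gL, so gY − gA − gL = α(gK − gL).
5.79 − 2.42 − 2.62 = α × (6.19 − 2.62).
0.75 = 3.57 α, so α = 0.2101.

The capital share is 0.21.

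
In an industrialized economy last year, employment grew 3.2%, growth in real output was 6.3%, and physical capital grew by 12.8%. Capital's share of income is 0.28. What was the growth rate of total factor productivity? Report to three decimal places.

Total factor productivity growth was 0.412%.

Labor's share = 1 − 0.28 = 0.72.
Physical capital: 0.28 × 12.8 = 3.584 pp.
Employment: 0.72 × 3.2 = 2.304 pp.
TFP growth = 6.3 − 5.888 = 0.412%.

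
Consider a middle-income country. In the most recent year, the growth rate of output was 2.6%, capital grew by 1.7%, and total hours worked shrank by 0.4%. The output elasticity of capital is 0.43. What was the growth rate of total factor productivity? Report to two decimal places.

Labor's share = 1 − 0.43 = 0.57.
Capital: 0.43 × 1.7 = 0.731 pp.
Total hours worked: 0.57 × (-0.4) = -0.228 pp.
TFP growth = 2.6 − 0.503 = 2.097%.

Total factor productivity growth was 2.10%.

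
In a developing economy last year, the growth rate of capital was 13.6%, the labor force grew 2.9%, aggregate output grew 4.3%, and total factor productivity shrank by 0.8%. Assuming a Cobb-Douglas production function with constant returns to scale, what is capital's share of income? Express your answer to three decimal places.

gY = gA + α·gK + (1−α)·gL, so gY − gA − gL = α(gK − gL).
4.3 + 0.8 − 2.9 = α × (13.6 − 2.9).
2.2 = 10.7 α, so α = 0.20561.

Capital's share of income is 0.206.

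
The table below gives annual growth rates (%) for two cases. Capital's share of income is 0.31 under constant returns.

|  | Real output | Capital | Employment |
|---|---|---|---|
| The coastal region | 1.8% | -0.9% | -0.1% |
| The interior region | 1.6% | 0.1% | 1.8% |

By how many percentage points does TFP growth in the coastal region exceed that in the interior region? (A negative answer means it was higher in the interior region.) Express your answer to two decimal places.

1.82 percentage points

Labor's share = 1 − 0.31 = 0.69.
The coastal region: TFP = 1.8 + 0.279 + 0.069 = 2.148%.
The interior region: TFP = 1.6 − 0.031 − 1.242 = 0.327%.
Difference = 2.148 − (0.327) = 1.821 pp.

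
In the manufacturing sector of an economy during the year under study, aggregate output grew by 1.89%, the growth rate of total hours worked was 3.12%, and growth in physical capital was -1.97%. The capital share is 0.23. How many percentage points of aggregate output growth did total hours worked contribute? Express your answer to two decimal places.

2.40 percentage points

Labor's share = 1 − 0.23 = 0.77.
Contribution = share × growth = 0.77 × 3.12 = 2.4024 pp.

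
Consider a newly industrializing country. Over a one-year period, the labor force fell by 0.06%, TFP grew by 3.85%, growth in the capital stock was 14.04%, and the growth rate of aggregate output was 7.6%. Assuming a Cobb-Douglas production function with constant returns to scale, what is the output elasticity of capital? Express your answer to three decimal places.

gY = gA + α·gK + (1−α)·gL, so gY − gA − gL = α(gK − gL).
7.6 − 3.85 + 0.06 = α × (14.04 − (-0.06)).
3.81 = 14.1 α, so α = 0.27021.

The output elasticity of capital is 0.270.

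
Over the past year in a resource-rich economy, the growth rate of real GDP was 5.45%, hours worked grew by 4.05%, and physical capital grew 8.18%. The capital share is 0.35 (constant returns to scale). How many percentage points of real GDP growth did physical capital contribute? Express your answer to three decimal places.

Contribution = share × growth = 0.35 × 8.18 = 2.863 pp.

2.863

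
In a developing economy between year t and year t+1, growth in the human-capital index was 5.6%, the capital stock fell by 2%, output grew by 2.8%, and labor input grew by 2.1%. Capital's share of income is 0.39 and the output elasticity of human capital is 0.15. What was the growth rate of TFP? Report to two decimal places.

Labor's share = 1 − 0.39 − 0.15 = 0.46.
The capital stock: 0.39 × (-2) = -0.78 pp.
The human-capital index: 0.15 × 5.6 = 0.84 pp.
Labor input: 0.46 × 2.1 = 0.966 pp.
TFP growth = 2.8 − 1.026 = 1.774%.

TFP grew 1.77%.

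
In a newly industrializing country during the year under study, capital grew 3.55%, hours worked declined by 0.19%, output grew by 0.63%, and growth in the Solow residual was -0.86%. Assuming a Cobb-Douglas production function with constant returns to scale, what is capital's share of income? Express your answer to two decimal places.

gY = gA + α·gK + (1−α)·gL, so gY − gA − gL = α(gK − gL).
0.63 + 0.86 + 0.19 = α × (3.55 − (-0.19)).
1.68 = 3.74 α, so α = 0.4492.

Capital's share of income is 0.45.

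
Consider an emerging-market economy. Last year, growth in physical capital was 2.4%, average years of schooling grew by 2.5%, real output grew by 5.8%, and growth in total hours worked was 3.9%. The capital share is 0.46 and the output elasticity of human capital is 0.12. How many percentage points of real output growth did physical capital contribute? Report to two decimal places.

Contribution = share × growth = 0.46 × 2.4 = 1.104 pp.

1.10 percentage points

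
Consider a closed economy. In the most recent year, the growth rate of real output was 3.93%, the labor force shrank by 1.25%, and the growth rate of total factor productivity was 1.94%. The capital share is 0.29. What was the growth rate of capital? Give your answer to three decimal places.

9.922%

Labor's share = 1 − 0.29 = 0.71.
gY = gA + 0.71×(-1.25) + 0.29×g.
0.29×g = 3.93 − 1.94 + 0.8875 = 2.8775.
g = 2.8775 / 0.29 = 9.92241%.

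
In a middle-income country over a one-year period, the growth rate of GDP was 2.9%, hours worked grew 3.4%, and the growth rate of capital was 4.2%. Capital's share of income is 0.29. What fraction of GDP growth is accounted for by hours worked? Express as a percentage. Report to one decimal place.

Labor's share = 1 − 0.29 = 0.71.
Hours worked contributed 0.71 × 3.4 = 2.414 pp.
Share of growth = 2.414 / 2.9 × 100 = 83.241%.

83.2%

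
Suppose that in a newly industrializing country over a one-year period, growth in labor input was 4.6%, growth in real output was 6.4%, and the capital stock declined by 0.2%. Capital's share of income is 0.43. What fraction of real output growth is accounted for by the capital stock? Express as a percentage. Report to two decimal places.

The capital stock contributed 0.43 × (-0.2) = -0.086 pp.
Share of growth = -0.086 / 6.4 × 100 = -1.3438%.

The capital stock accounted for -1.34% of growth.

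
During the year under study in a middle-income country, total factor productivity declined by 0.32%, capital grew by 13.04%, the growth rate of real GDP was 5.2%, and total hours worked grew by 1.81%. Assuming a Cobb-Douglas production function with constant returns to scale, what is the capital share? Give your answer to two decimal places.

gY = gA + α·gK + (1−α)·gL, so gY − gA − gL = α(gK − gL).
5.2 + 0.32 − 1.81 = α × (13.04 − 1.81).
3.71 = 11.23 α, so α = 0.3304.

The capital share is 0.33.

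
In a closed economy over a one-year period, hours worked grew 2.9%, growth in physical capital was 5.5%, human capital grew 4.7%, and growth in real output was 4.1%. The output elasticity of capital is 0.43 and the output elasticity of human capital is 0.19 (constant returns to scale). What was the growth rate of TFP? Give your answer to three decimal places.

-0.260%

Labor's share = 1 − 0.43 − 0.19 = 0.38.
Physical capital: 0.43 × 5.5 = 2.365 pp.
Human capital: 0.19 × 4.7 = 0.893 pp.
Hours worked: 0.38 × 2.9 = 1.102 pp.
TFP growth = 4.1 − 4.36 = -0.26%.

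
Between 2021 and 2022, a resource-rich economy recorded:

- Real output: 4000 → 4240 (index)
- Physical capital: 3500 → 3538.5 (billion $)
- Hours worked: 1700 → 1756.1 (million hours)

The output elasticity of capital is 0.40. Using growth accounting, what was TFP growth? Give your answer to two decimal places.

Real output growth = (4240 − 4000) / 4000 = 6%.
Physical capital growth = (3538.5 − 3500) / 3500 = 1.1%.
Hours worked growth = (1756.1 − 1700) / 1700 = 3.3%.
Labor's share = 1 − 0.4 = 0.6.
Physical capital: 0.4 × 1.1 = 0.44 pp.
Hours worked: 0.6 × 3.3 = 1.98 pp.
TFP growth = 6 − 2.42 = 3.58%.

TFP grew 3.58%.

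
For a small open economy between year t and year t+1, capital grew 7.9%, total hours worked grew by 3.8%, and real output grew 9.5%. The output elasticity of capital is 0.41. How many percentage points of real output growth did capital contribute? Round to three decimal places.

3.239

Contribution = share × growth = 0.41 × 7.9 = 3.239 pp.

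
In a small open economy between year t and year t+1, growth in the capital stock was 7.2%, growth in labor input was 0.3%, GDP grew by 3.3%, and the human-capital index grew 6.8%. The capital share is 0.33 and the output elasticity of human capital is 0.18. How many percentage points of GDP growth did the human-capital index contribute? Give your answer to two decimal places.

1.22

Contribution = share × growth = 0.18 × 6.8 = 1.224 pp.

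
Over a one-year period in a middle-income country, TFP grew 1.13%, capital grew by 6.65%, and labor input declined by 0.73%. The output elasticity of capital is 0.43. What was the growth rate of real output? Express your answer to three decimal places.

Labor's share = 1 − 0.43 = 0.57.
Capital: 0.43 × 6.65 = 2.8595 pp.
Labor input: 0.57 × (-0.73) = -0.4161 pp.
Output growth = 1.13 + 2.4434 = 3.5734%.

Real output growth was 3.573%.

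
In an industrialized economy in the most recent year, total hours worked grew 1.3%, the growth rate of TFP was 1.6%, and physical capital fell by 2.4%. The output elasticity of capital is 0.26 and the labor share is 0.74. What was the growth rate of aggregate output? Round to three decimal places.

1.938%

Labor's share = 1 − 0.26 = 0.74.
Physical capital: 0.26 × (-2.4) = -0.624 pp.
Total hours worked: 0.74 × 1.3 = 0.962 pp.
Output growth = 1.6 + 0.338 = 1.938%.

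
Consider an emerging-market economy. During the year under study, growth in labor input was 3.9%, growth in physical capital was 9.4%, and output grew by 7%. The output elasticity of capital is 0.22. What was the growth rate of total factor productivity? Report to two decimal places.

1.89%

Labor's share = 1 − 0.22 = 0.78.
Physical capital: 0.22 × 9.4 = 2.068 pp.
Labor input: 0.78 × 3.9 = 3.042 pp.
TFP growth = 7 − 5.11 = 1.89%.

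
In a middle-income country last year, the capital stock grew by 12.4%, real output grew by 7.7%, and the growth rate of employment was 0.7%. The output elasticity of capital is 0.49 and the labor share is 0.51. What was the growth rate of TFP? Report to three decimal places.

Labor's share = 1 − 0.49 = 0.51.
The capital stock: 0.49 × 12.4 = 6.076 pp.
Employment: 0.51 × 0.7 = 0.357 pp.
TFP growth = 7.7 − 6.433 = 1.267%.

1.267%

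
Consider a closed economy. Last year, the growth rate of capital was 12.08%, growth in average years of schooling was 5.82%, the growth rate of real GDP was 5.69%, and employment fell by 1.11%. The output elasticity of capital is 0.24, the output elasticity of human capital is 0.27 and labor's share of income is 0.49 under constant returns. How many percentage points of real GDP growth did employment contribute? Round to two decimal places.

Labor's share = 1 − 0.24 − 0.27 = 0.49.
Contribution = share × growth = 0.49 × (-1.11) = -0.5439 pp.

-0.54 percentage points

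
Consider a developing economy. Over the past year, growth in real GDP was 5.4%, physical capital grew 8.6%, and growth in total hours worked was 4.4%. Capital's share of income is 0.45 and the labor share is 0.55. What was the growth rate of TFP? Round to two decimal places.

Labor's share = 1 − 0.45 = 0.55.
Physical capital: 0.45 × 8.6 = 3.87 pp.
Total hours worked: 0.55 × 4.4 = 2.42 pp.
TFP growth = 5.4 − 6.29 = -0.89%.

-0.89%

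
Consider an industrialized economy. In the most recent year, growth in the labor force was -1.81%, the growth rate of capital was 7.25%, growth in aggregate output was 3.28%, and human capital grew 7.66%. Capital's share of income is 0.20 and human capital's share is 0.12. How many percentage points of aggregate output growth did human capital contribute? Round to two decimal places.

Contribution = share × growth = 0.12 × 7.66 = 0.9192 pp.

0.92 pp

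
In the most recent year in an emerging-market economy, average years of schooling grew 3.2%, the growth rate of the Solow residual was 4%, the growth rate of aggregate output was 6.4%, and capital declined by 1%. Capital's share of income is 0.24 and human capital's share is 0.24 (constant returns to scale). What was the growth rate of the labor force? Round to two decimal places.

Labor's share = 1 − 0.24 − 0.24 = 0.52.
gY = gA + 0.24×(-1) + 0.24×3.2 + 0.52×g.
0.52×g = 6.4 − 4 − 0.528 = 1.872.
g = 1.872 / 0.52 = 3.6%.

3.60%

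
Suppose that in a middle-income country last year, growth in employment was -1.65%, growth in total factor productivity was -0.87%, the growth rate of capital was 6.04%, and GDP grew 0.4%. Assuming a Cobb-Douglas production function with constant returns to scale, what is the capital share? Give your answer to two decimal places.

gY = gA + α·gK + (1−α)·gL, so gY − gA − gL = α(gK − gL).
0.4 + 0.87 + 1.65 = α × (6.04 − (-1.65)).
2.92 = 7.69 α, so α = 0.3797.

α = 0.38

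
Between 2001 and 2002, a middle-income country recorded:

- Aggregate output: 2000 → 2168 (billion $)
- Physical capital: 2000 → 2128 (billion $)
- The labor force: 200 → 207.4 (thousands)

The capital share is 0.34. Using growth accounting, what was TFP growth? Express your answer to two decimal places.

3.78%

Aggregate output growth = (2168 − 2000) / 2000 = 8.4%.
Physical capital growth = (2128 − 2000) / 2000 = 6.4%.
The labor force growth = (207.4 − 200) / 200 = 3.7%.
Labor's share = 1 − 0.34 = 0.66.
Physical capital: 0.34 × 6.4 = 2.176 pp.
The labor force: 0.66 × 3.7 = 2.442 pp.
TFP growth = 8.4 − 4.618 = 3.782%.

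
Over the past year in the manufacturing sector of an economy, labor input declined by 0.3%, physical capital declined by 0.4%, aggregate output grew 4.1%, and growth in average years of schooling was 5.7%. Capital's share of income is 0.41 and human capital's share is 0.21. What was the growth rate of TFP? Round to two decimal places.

3.18%

Labor's share = 1 − 0.41 − 0.21 = 0.38.
Physical capital: 0.41 × (-0.4) = -0.164 pp.
Average years of schooling: 0.21 × 5.7 = 1.197 pp.
Labor input: 0.38 × (-0.3) = -0.114 pp.
TFP growth = 4.1 − 0.919 = 3.181%.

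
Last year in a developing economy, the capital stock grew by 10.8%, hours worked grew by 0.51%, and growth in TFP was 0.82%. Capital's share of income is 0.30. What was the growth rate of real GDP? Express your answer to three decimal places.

Labor's share = 1 − 0.3 = 0.7.
The capital stock: 0.3 × 10.8 = 3.24 pp.
Hours worked: 0.7 × 0.51 = 0.357 pp.
Output growth = 0.82 + 3.597 = 4.417%.

4.417%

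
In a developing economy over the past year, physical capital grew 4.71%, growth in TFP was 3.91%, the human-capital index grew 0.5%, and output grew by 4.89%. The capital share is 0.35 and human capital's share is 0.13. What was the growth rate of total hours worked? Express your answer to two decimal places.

-1.41%

Labor's share = 1 − 0.35 − 0.13 = 0.52.
gY = gA + 0.35×4.71 + 0.13×0.5 + 0.52×g.
0.52×g = 4.89 − 3.91 − 1.7135 = -0.7335.
g = -0.7335 / 0.52 = -1.4106%.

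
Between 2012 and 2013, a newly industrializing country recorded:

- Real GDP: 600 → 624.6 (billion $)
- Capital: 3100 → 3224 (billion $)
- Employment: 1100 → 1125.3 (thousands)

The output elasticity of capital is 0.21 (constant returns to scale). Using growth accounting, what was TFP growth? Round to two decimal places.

Real GDP growth = (624.6 − 600) / 600 = 4.1%.
Capital growth = (3224 − 3100) / 3100 = 4%.
Employment growth = (1125.3 − 1100) / 1100 = 2.3%.
Labor's share = 1 − 0.21 = 0.79.
Capital: 0.21 × 4 = 0.84 pp.
Employment: 0.79 × 2.3 = 1.817 pp.
TFP growth = 4.1 − 2.657 = 1.443%.

1.44%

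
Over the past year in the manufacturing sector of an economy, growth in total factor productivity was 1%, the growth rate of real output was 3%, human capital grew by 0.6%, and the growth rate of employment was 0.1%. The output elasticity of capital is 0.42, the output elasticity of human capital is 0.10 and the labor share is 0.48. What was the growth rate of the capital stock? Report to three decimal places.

4.505%

Labor's share = 1 − 0.42 − 0.1 = 0.48.
gY = gA + 0.1×0.6 + 0.48×0.1 + 0.42×g.
0.42×g = 3 − 1 − 0.108 = 1.892.
g = 1.892 / 0.42 = 4.50476%.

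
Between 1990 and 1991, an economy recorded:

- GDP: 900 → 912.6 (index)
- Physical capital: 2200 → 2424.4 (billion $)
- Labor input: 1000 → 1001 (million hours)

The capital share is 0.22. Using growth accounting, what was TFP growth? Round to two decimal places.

GDP growth = (912.6 − 900) / 900 = 1.4%.
Physical capital growth = (2424.4 − 2200) / 2200 = 10.2%.
Labor input growth = (1001 − 1000) / 1000 = 0.1%.
Labor's share = 1 − 0.22 = 0.78.
Physical capital: 0.22 × 10.2 = 2.244 pp.
Labor input: 0.78 × 0.1 = 0.078 pp.
TFP growth = 1.4 − 2.322 = -0.922%.

-0.92%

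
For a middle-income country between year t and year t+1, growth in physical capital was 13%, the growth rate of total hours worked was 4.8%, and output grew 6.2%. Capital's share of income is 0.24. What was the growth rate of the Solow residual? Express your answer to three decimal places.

-0.568%

Labor's share = 1 − 0.24 = 0.76.
Physical capital: 0.24 × 13 = 3.12 pp.
Total hours worked: 0.76 × 4.8 = 3.648 pp.
TFP growth = 6.2 − 6.768 = -0.568%.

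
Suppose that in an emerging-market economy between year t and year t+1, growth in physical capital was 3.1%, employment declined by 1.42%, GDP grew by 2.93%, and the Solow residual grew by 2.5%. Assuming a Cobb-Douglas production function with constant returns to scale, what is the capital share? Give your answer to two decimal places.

0.41

gY = gA + α·gK + (1−α)·gL, so gY − gA − gL = α(gK − gL).
2.93 − 2.5 + 1.42 = α × (3.1 − (-1.42)).
1.85 = 4.52 α, so α = 0.4093.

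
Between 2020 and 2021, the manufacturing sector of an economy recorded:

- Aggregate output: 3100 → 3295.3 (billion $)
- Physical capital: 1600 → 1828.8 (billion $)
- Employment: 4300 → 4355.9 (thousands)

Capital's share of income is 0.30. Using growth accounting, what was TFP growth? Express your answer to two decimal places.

1.10%

Aggregate output growth = (3295.3 − 3100) / 3100 = 6.3%.
Physical capital growth = (1828.8 − 1600) / 1600 = 14.3%.
Employment growth = (4355.9 − 4300) / 4300 = 1.3%.
Labor's share = 1 − 0.3 = 0.7.
Physical capital: 0.3 × 14.3 = 4.29 pp.
Employment: 0.7 × 1.3 = 0.91 pp.
TFP growth = 6.3 − 5.2 = 1.1%.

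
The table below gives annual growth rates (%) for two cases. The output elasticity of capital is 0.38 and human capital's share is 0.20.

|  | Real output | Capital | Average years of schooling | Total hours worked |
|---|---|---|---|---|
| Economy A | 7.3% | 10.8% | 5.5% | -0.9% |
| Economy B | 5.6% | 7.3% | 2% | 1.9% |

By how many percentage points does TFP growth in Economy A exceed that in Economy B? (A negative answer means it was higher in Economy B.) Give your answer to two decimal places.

Labor's share = 1 − 0.38 − 0.2 = 0.42.
Economy A: TFP = 7.3 − 4.104 − 1.1 + 0.378 = 2.474%.
Economy B: TFP = 5.6 − 2.774 − 0.4 − 0.798 = 1.628%.
Difference = 2.474 − (1.628) = 0.846 pp.

0.85 percentage points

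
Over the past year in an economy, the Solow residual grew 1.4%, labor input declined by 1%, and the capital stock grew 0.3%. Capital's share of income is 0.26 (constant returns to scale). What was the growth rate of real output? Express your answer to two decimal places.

Labor's share = 1 − 0.26 = 0.74.
The capital stock: 0.26 × 0.3 = 0.078 pp.
Labor input: 0.74 × (-1) = -0.74 pp.
Output growth = 1.4 + (-0.662) = 0.738%.

Real output growth was 0.74%.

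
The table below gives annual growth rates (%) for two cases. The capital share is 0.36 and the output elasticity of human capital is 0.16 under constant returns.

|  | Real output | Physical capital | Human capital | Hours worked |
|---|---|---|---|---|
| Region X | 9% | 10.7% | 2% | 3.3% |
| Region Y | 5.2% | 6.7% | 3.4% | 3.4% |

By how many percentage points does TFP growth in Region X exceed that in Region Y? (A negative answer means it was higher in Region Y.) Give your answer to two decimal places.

2.63 percentage points

Labor's share = 1 − 0.36 − 0.16 = 0.48.
Region X: TFP = 9 − 3.852 − 0.32 − 1.584 = 3.244%.
Region Y: TFP = 5.2 − 2.412 − 0.544 − 1.632 = 0.612%.
Difference = 3.244 − (0.612) = 2.632 pp.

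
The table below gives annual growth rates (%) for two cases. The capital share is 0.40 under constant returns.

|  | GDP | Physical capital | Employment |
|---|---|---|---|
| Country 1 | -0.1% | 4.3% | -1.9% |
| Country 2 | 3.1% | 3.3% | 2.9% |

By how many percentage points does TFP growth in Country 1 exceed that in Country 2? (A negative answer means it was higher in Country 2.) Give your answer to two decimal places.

-0.72 percentage points

Labor's share = 1 − 0.4 = 0.6.
Country 1: TFP = -0.1 − 1.72 + 1.14 = -0.68%.
Country 2: TFP = 3.1 − 1.32 − 1.74 = 0.04%.
Difference = -0.68 − (0.04) = -0.72 pp.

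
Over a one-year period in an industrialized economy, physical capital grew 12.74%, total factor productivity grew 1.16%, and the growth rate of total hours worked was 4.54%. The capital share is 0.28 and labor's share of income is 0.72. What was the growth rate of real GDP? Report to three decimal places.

Labor's share = 1 − 0.28 = 0.72.
Physical capital: 0.28 × 12.74 = 3.5672 pp.
Total hours worked: 0.72 × 4.54 = 3.2688 pp.
Output growth = 1.16 + 6.836 = 7.996%.

7.996%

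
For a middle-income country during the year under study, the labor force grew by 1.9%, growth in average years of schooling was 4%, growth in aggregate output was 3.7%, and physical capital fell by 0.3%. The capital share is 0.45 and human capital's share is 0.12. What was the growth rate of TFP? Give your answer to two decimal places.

TFP grew 2.54%.

Labor's share = 1 − 0.45 − 0.12 = 0.43.
Physical capital: 0.45 × (-0.3) = -0.135 pp.
Average years of schooling: 0.12 × 4 = 0.48 pp.
The labor force: 0.43 × 1.9 = 0.817 pp.
TFP growth = 3.7 − 1.162 = 2.538%.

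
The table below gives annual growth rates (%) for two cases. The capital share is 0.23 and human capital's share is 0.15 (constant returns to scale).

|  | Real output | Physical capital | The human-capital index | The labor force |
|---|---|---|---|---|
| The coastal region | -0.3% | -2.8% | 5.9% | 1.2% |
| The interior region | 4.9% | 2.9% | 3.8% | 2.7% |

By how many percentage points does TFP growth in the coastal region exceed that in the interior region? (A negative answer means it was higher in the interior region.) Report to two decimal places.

Labor's share = 1 − 0.23 − 0.15 = 0.62.
The coastal region: TFP = -0.3 + 0.644 − 0.885 − 0.744 = -1.285%.
The interior region: TFP = 4.9 − 0.667 − 0.57 − 1.674 = 1.989%.
Difference = -1.285 − (1.989) = -3.274 pp.

-3.27 percentage points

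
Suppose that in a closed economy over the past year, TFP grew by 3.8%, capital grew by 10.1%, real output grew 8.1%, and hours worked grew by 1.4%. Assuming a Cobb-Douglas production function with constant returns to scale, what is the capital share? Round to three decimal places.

α = 0.333

gY = gA + α·gK + (1−α)·gL, so gY − gA − gL = α(gK − gL).
8.1 − 3.8 − 1.4 = α × (10.1 − 1.4).
2.9 = 8.7 α, so α = 0.33333.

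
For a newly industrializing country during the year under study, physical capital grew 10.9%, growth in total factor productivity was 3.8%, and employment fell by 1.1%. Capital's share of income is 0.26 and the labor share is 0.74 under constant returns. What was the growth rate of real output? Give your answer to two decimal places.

Labor's share = 1 − 0.26 = 0.74.
Physical capital: 0.26 × 10.9 = 2.834 pp.
Employment: 0.74 × (-1.1) = -0.814 pp.
Output growth = 3.8 + 2.02 = 5.82%.

Real output growth was 5.82%.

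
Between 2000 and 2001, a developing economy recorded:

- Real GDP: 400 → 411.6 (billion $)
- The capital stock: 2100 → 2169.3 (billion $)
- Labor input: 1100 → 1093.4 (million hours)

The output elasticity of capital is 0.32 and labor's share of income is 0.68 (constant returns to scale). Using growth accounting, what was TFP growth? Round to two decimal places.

Real GDP growth = (411.6 − 400) / 400 = 2.9%.
The capital stock growth = (2169.3 − 2100) / 2100 = 3.3%.
Labor input growth = (1093.4 − 1100) / 1100 = -0.6%.
Labor's share = 1 − 0.32 = 0.68.
The capital stock: 0.32 × 3.3 = 1.056 pp.
Labor input: 0.68 × (-0.6) = -0.408 pp.
TFP growth = 2.9 − 0.648 = 2.252%.

TFP grew 2.25%.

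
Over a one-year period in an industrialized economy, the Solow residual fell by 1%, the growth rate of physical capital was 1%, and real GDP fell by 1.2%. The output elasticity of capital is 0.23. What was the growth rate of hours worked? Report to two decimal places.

Labor's share = 1 − 0.23 = 0.77.
gY = gA + 0.23×1 + 0.77×g.
0.77×g = -1.2 + 1 − 0.23 = -0.43.
g = -0.43 / 0.77 = -0.5584%.

-0.56%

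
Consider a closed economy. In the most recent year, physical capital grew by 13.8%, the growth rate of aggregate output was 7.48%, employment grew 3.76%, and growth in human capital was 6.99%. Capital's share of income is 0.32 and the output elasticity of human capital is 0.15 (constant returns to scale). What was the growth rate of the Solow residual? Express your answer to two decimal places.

Labor's share = 1 − 0.32 − 0.15 = 0.53.
Physical capital: 0.32 × 13.8 = 4.416 pp.
Human capital: 0.15 × 6.99 = 1.0485 pp.
Employment: 0.53 × 3.76 = 1.9928 pp.
TFP growth = 7.48 − 7.4573 = 0.0227%.

The Solow residual grew 0.02%.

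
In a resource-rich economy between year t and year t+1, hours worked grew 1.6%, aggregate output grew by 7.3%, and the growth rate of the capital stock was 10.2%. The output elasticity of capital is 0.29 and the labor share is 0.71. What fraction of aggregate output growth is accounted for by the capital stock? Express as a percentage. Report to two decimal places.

The capital stock contributed 0.29 × 10.2 = 2.958 pp.
Share of growth = 2.958 / 7.3 × 100 = 40.5205%.

40.52%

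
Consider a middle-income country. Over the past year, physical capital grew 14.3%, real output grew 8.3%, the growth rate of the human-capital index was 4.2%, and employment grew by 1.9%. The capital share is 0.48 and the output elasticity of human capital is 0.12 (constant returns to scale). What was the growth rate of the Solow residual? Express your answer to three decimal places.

The Solow residual growth was 0.172%.

Labor's share = 1 − 0.48 − 0.12 = 0.4.
Physical capital: 0.48 × 14.3 = 6.864 pp.
The human-capital index: 0.12 × 4.2 = 0.504 pp.
Employment: 0.4 × 1.9 = 0.76 pp.
TFP growth = 8.3 − 8.128 = 0.172%.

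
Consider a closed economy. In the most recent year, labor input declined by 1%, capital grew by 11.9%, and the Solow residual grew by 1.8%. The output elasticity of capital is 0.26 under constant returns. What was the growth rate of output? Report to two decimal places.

Output growth was 4.15%.

Labor's share = 1 − 0.26 = 0.74.
Capital: 0.26 × 11.9 = 3.094 pp.
Labor input: 0.74 × (-1) = -0.74 pp.
Output growth = 1.8 + 2.354 = 4.154%.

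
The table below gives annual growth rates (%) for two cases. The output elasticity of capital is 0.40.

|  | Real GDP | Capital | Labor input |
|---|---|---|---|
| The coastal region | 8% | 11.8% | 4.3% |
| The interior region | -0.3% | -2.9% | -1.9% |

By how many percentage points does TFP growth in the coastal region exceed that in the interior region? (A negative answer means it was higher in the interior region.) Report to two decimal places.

-1.30 percentage points

Labor's share = 1 − 0.4 = 0.6.
The coastal region: TFP = 8 − 4.72 − 2.58 = 0.7%.
The interior region: TFP = -0.3 + 1.16 + 1.14 = 2%.
Difference = 0.7 − (2) = -1.3 pp.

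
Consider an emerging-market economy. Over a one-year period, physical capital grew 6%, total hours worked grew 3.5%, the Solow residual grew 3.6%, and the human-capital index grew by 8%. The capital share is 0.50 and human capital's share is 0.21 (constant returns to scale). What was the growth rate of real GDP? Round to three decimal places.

Labor's share = 1 − 0.5 − 0.21 = 0.29.
Physical capital: 0.5 × 6 = 3 pp.
The human-capital index: 0.21 × 8 = 1.68 pp.
Total hours worked: 0.29 × 3.5 = 1.015 pp.
Output growth = 3.6 + 5.695 = 9.295%.

Real GDP grew 9.295%.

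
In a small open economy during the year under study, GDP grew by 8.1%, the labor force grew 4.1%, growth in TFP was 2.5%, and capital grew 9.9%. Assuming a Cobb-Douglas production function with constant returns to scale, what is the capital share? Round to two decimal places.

The capital share is 0.26.

gY = gA + α·gK + (1−α)·gL, so gY − gA − gL = α(gK − gL).
8.1 − 2.5 − 4.1 = α × (9.9 − 4.1).
1.5 = 5.8 α, so α = 0.2586.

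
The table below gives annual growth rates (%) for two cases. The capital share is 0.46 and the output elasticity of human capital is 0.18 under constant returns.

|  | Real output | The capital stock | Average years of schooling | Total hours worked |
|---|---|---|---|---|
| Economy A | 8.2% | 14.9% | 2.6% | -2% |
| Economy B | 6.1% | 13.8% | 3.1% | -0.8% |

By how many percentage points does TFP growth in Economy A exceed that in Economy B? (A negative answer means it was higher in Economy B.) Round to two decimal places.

Labor's share = 1 − 0.46 − 0.18 = 0.36.
Economy A: TFP = 8.2 − 6.854 − 0.468 + 0.72 = 1.598%.
Economy B: TFP = 6.1 − 6.348 − 0.558 + 0.288 = -0.518%.
Difference = 1.598 − (-0.518) = 2.116 pp.

2.12 percentage points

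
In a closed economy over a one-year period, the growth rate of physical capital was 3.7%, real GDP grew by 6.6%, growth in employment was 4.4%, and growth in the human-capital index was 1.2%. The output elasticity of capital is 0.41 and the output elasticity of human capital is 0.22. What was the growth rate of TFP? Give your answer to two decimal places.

3.19%

Labor's share = 1 − 0.41 − 0.22 = 0.37.
Physical capital: 0.41 × 3.7 = 1.517 pp.
The human-capital index: 0.22 × 1.2 = 0.264 pp.
Employment: 0.37 × 4.4 = 1.628 pp.
TFP growth = 6.6 − 3.409 = 3.191%.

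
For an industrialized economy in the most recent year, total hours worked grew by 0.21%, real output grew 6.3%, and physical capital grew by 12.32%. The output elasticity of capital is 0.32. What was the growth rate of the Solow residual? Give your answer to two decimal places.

Labor's share = 1 − 0.32 = 0.68.
Physical capital: 0.32 × 12.32 = 3.9424 pp.
Total hours worked: 0.68 × 0.21 = 0.1428 pp.
TFP growth = 6.3 − 4.0852 = 2.2148%.

The Solow residual growth was 2.21%.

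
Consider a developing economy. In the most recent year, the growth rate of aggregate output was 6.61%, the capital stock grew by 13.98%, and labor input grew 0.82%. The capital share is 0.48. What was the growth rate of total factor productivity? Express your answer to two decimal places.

-0.53%

Labor's share = 1 − 0.48 = 0.52.
The capital stock: 0.48 × 13.98 = 6.7104 pp.
Labor input: 0.52 × 0.82 = 0.4264 pp.
TFP growth = 6.61 − 7.1368 = -0.5268%.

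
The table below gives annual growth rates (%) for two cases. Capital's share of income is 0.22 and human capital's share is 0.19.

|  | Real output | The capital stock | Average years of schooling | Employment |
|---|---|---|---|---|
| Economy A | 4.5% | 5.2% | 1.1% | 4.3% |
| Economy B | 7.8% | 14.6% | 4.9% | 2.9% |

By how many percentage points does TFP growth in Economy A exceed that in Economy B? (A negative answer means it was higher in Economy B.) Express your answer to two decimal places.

-1.34 percentage points

Labor's share = 1 − 0.22 − 0.19 = 0.59.
Economy A: TFP = 4.5 − 1.144 − 0.209 − 2.537 = 0.61%.
Economy B: TFP = 7.8 − 3.212 − 0.931 − 1.711 = 1.946%.
Difference = 0.61 − (1.946) = -1.336 pp.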